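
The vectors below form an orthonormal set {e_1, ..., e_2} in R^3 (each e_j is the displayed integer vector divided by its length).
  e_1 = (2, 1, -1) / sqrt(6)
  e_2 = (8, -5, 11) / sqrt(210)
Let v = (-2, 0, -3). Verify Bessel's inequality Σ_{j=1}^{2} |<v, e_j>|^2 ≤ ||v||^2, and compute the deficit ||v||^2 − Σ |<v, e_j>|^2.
Σ |<v, e_j>|^2 = 58/5; ||v||^2 = 13; deficit = 7/5

Write each e_j = u_j / sqrt(<u_j, u_j>) where u_j is the displayed integer vector. Then <v, e_j> = <v, u_j> / sqrt(<u_j, u_j>), so |<v, e_j>|^2 = <v, u_j>^2 / <u_j, u_j>.
Coefficients: <v, e_1> = -1/sqrt(6), <v, e_2> = -49/sqrt(210).
Square and sum: Σ |<v, e_j>|^2 = 58/5.
Compute ||v||^2 = v·v = 13.
Deficit = 13 − 58/5 = 7/5 ≥ 0, confirming Bessel's inequality. (The deficit equals ||v − Σ <v,e_j> e_j||^2, the squared distance from v to span{e_j}.)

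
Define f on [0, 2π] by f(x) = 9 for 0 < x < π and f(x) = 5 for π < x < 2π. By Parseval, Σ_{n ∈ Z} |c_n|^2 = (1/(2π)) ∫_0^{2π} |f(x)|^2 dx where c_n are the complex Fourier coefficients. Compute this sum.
Σ |c_n|^2 = 53

Parseval equates the L^2 energy of f (normalised by 1/(2π)) with the ℓ^2 sum of its Fourier coefficients: (1/(2π)) ∫_0^{2π} |f|^2 = Σ |c_n|^2.
Compute the left side: (1/(2π)) [∫_0^π 9^2 dx + ∫_π^{2π} 5^2 dx] = (1/(2π)) · (81π + 25π) = (81 + 25)/2 = 53.
So Σ_{n ∈ Z} |c_n|^2 = 53.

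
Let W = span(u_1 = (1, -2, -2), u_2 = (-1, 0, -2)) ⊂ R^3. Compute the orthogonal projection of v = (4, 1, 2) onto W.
proj_W(v) = (20/9, -7/9, 26/9)

Set up U = [u_1 | ... | u_2] ∈ R^(3×2). The projector onto W = col(U) is P = U (U^T U)^(-1) U^T.
Compute U^T U =
  [9, 3]
  [3, 5],
and U^T v = (-2, -8).
Solve U^T U · c = U^T v for the coefficients: c = (7/18, -11/6). The projection is proj_W(v) = U c.
Check: (v - proj_W(v)) · u_1 = 0  (should be 0).
Check: (v - proj_W(v)) · u_2 = 0  (should be 0).
Result: proj_W(v) = (20/9, -7/9, 26/9).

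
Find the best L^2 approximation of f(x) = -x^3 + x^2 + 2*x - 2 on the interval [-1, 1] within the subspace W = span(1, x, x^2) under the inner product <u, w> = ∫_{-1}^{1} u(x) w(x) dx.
g(x) = x^2 + 7*x/5 - 2

The best approximation g ∈ W is the orthogonal projection of f onto W. Writing g = a_0 + a_1 x + a_2 x^2, the coefficients solve the normal equations G · a = b where
  G_{ij} = <φ_i, φ_j> and b_i = <f, φ_i>, with φ_0 = 1, φ_1 = x, φ_2 = x^2.
G =
  [2, 0, 2/3]
  [0, 2/3, 0]
  [2/3, 0, 2/5],
b = (-10/3, 14/15, -14/15).
Solving gives a_0 = -2, a_1 = 7/5, a_2 = 1, so
  g(x) = x^2 + 7*x/5 - 2.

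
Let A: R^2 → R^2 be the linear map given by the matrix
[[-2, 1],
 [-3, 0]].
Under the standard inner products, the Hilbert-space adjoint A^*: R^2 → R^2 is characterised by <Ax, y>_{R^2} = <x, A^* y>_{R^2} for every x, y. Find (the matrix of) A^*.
A^* = A^T =
[[-2, -3],
 [1, 0]]

For real matrices with standard dot products, the defining identity <Ax, y> = <x, A^* y> gives (Ax)^T y = x^T (A^*) y, i.e. x^T A^T y = x^T (A^*) y. Since this holds for all x, y, we must have A^* = A^T. Therefore
A^* =
[[-2, -3],
 [1, 0]].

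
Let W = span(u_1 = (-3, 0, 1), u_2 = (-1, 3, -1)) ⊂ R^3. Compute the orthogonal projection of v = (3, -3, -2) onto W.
proj_W(v) = (381/106, -117/53, -23/106)

Set up U = [u_1 | ... | u_2] ∈ R^(3×2). The projector onto W = col(U) is P = U (U^T U)^(-1) U^T.
Compute U^T U =
  [10, 2]
  [2, 11],
and U^T v = (-11, -10).
Solve U^T U · c = U^T v for the coefficients: c = (-101/106, -39/53). The projection is proj_W(v) = U c.
Check: (v - proj_W(v)) · u_1 = 0  (should be 0).
Check: (v - proj_W(v)) · u_2 = 0  (should be 0).
Result: proj_W(v) = (381/106, -117/53, -23/106).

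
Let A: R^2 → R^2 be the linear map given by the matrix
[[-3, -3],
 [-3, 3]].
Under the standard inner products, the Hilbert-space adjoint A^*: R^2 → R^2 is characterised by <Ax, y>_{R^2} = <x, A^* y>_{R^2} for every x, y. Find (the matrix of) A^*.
A^* = A^T =
[[-3, -3],
 [-3, 3]]

For real matrices with standard dot products, the defining identity <Ax, y> = <x, A^* y> gives (Ax)^T y = x^T (A^*) y, i.e. x^T A^T y = x^T (A^*) y. Since this holds for all x, y, we must have A^* = A^T. Therefore
A^* =
[[-3, -3],
 [-3, 3]].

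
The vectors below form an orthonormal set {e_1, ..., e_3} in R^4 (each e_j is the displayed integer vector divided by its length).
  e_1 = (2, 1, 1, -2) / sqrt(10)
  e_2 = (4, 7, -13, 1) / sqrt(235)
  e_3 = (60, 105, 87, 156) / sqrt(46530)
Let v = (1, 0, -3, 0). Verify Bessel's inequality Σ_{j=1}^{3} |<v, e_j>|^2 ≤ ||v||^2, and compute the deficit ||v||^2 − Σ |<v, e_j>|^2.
Σ |<v, e_j>|^2 = 486/55; ||v||^2 = 10; deficit = 64/55

Write each e_j = u_j / sqrt(<u_j, u_j>) where u_j is the displayed integer vector. Then <v, e_j> = <v, u_j> / sqrt(<u_j, u_j>), so |<v, e_j>|^2 = <v, u_j>^2 / <u_j, u_j>.
Coefficients: <v, e_1> = -1/sqrt(10), <v, e_2> = 43/sqrt(235), <v, e_3> = -201/sqrt(46530).
Square and sum: Σ |<v, e_j>|^2 = 486/55.
Compute ||v||^2 = v·v = 10.
Deficit = 10 − 486/55 = 64/55 ≥ 0, confirming Bessel's inequality. (The deficit equals ||v − Σ <v,e_j> e_j||^2, the squared distance from v to span{e_j}.)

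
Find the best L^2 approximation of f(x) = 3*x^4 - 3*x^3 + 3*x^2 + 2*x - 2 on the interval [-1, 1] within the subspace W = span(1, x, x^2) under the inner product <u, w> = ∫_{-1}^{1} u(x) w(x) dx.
g(x) = 39*x^2/7 + x/5 - 79/35

The best approximation g ∈ W is the orthogonal projection of f onto W. Writing g = a_0 + a_1 x + a_2 x^2, the coefficients solve the normal equations G · a = b where
  G_{ij} = <φ_i, φ_j> and b_i = <f, φ_i>, with φ_0 = 1, φ_1 = x, φ_2 = x^2.
G =
  [2, 0, 2/3]
  [0, 2/3, 0]
  [2/3, 0, 2/5],
b = (-4/5, 2/15, 76/105).
Solving gives a_0 = -79/35, a_1 = 1/5, a_2 = 39/7, so
  g(x) = 39*x^2/7 + x/5 - 79/35.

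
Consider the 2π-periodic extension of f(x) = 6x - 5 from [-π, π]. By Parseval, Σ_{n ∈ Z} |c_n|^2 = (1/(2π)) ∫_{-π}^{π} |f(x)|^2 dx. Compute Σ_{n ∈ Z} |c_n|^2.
Σ |c_n|^2 = 12π^2 + 25

Expand and integrate term by term over [-π, π]:
  ∫ (6x)^2 dx = 36·(2π^3/3); ∫ 2·6·(-5)·x dx = 0 (odd integrand); ∫ (-5)^2 dx = 25·2π.
So (1/(2π)) ∫_{-π}^{π} (6x - 5)^2 dx = 36π^2/3 + 25 = 12π^2 + 25.
Parseval ⇒ Σ |c_n|^2 = 12π^2 + 25.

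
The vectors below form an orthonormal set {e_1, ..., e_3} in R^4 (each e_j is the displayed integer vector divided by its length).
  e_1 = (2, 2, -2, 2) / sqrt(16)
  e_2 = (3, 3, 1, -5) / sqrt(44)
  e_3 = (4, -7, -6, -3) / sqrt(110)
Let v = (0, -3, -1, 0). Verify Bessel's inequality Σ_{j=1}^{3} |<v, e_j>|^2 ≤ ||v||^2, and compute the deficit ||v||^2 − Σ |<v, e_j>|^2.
Σ |<v, e_j>|^2 = 99/10; ||v||^2 = 10; deficit = 1/10

Write each e_j = u_j / sqrt(<u_j, u_j>) where u_j is the displayed integer vector. Then <v, e_j> = <v, u_j> / sqrt(<u_j, u_j>), so |<v, e_j>|^2 = <v, u_j>^2 / <u_j, u_j>.
Coefficients: <v, e_1> = -4/sqrt(16), <v, e_2> = -10/sqrt(44), <v, e_3> = 27/sqrt(110).
Square and sum: Σ |<v, e_j>|^2 = 99/10.
Compute ||v||^2 = v·v = 10.
Deficit = 10 − 99/10 = 1/10 ≥ 0, confirming Bessel's inequality. (The deficit equals ||v − Σ <v,e_j> e_j||^2, the squared distance from v to span{e_j}.)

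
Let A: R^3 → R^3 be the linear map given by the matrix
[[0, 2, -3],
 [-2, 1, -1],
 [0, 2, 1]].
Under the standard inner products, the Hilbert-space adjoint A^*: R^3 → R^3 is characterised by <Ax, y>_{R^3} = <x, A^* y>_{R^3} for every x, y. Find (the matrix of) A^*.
A^* = A^T =
[[0, -2, 0],
 [2, 1, 2],
 [-3, -1, 1]]

For real matrices with standard dot products, the defining identity <Ax, y> = <x, A^* y> gives (Ax)^T y = x^T (A^*) y, i.e. x^T A^T y = x^T (A^*) y. Since this holds for all x, y, we must have A^* = A^T. Therefore
A^* =
[[0, -2, 0],
 [2, 1, 2],
 [-3, -1, 1]].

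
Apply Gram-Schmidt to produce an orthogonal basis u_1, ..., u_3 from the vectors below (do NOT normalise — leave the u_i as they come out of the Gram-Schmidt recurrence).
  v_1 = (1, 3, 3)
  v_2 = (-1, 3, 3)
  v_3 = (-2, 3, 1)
Orthogonal basis:
  u_1 = (1, 3, 3)
  u_2 = (-36/19, 6/19, 6/19)
  u_3 = (0, 1, -1)

Apply the Gram-Schmidt recurrence
  u_1 = v_1
  u_i = v_i − Σ_{j<i} ((v_i · u_j) / (u_j · u_j)) · u_j.

Step by step this gives:
  u_1 = (1, 3, 3)
  u_2 = (-36/19, 6/19, 6/19)
  u_3 = (0, 1, -1)

Orthogonality check:
  u_2 · u_1 = 0 (should be 0)
  u_3 · u_1 = 0 (should be 0)
  u_3 · u_2 = 0 (should be 0)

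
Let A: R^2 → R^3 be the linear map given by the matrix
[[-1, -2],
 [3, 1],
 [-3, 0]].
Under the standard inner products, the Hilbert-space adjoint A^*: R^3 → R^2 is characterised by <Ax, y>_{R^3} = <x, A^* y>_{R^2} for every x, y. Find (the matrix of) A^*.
A^* = A^T =
[[-1, 3, -3],
 [-2, 1, 0]]

For real matrices with standard dot products, the defining identity <Ax, y> = <x, A^* y> gives (Ax)^T y = x^T (A^*) y, i.e. x^T A^T y = x^T (A^*) y. Since this holds for all x, y, we must have A^* = A^T. Therefore
A^* =
[[-1, 3, -3],
 [-2, 1, 0]].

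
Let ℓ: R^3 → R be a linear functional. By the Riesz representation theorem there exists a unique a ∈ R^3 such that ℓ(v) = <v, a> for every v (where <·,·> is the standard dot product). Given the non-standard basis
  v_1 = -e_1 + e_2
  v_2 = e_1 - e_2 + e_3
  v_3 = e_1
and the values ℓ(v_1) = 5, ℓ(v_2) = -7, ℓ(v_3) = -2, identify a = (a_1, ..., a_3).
a = (-2, 3, -2)

Write a = (a_1, ..., a_3) in the standard basis. For each basis vector v_i, ℓ(v_i) = <v_i, a> is a linear equation in the a_j's. Collect the n equations into a matrix system V a = ℓ, where row i of V is v_i (expressed in the standard basis). Since V is invertible (lower-triangular with 1s on the diagonal, up to permutation), solve by back-substitution:
  V =
[[-1, 1, 0],
 [1, -1, 1],
 [1, 0, 0]]
  V a = (5, -7, -2)
Solving gives a = (-2, 3, -2).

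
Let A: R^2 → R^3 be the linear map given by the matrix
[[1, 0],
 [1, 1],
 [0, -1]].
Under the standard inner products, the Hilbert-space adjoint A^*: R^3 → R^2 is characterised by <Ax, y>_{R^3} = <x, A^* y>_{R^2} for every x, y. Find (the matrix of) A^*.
A^* = A^T =
[[1, 1, 0],
 [0, 1, -1]]

For real matrices with standard dot products, the defining identity <Ax, y> = <x, A^* y> gives (Ax)^T y = x^T (A^*) y, i.e. x^T A^T y = x^T (A^*) y. Since this holds for all x, y, we must have A^* = A^T. Therefore
A^* =
[[1, 1, 0],
 [0, 1, -1]].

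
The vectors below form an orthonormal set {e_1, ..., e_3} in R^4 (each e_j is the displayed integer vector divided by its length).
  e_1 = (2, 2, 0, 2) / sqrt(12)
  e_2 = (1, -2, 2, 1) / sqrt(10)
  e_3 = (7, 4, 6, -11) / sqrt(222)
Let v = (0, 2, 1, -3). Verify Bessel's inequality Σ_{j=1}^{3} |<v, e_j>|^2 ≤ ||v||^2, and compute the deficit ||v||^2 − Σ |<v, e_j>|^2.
Σ |<v, e_j>|^2 = 473/37; ||v||^2 = 14; deficit = 45/37

Write each e_j = u_j / sqrt(<u_j, u_j>) where u_j is the displayed integer vector. Then <v, e_j> = <v, u_j> / sqrt(<u_j, u_j>), so |<v, e_j>|^2 = <v, u_j>^2 / <u_j, u_j>.
Coefficients: <v, e_1> = -2/sqrt(12), <v, e_2> = -5/sqrt(10), <v, e_3> = 47/sqrt(222).
Square and sum: Σ |<v, e_j>|^2 = 473/37.
Compute ||v||^2 = v·v = 14.
Deficit = 14 − 473/37 = 45/37 ≥ 0, confirming Bessel's inequality. (The deficit equals ||v − Σ <v,e_j> e_j||^2, the squared distance from v to span{e_j}.)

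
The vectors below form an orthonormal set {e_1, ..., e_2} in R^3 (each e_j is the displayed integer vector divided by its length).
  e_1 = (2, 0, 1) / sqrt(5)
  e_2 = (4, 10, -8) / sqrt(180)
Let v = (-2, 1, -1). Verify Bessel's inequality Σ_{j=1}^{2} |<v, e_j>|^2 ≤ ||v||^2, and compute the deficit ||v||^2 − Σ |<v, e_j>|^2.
Σ |<v, e_j>|^2 = 50/9; ||v||^2 = 6; deficit = 4/9

Write each e_j = u_j / sqrt(<u_j, u_j>) where u_j is the displayed integer vector. Then <v, e_j> = <v, u_j> / sqrt(<u_j, u_j>), so |<v, e_j>|^2 = <v, u_j>^2 / <u_j, u_j>.
Coefficients: <v, e_1> = -5/sqrt(5), <v, e_2> = 10/sqrt(180).
Square and sum: Σ |<v, e_j>|^2 = 50/9.
Compute ||v||^2 = v·v = 6.
Deficit = 6 − 50/9 = 4/9 ≥ 0, confirming Bessel's inequality. (The deficit equals ||v − Σ <v,e_j> e_j||^2, the squared distance from v to span{e_j}.)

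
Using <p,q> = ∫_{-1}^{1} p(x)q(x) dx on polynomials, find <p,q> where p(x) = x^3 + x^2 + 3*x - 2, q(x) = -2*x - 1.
<p,q> = -22/15

Expand the product: p(x)·q(x) = -2*x^4 - 3*x^3 - 7*x^2 + x + 2.
∫_{-1}^{1} of each monomial x^k gives [2/(k+1) if k even, 0 if k odd]. Integrating term-by-term (or equivalently evaluating the antiderivative F(x) = -2*x^5/5 - 3*x^4/4 - 7*x^3/3 + x^2/2 + 2*x at the endpoints):
  F(1) − F(−1) = -59/60 − (29/60) = -22/15.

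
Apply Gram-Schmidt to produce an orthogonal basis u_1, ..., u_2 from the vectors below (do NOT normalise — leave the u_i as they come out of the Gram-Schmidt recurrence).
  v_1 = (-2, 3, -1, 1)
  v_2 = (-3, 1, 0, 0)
Orthogonal basis:
  u_1 = (-2, 3, -1, 1)
  u_2 = (-9/5, -4/5, 3/5, -3/5)

Apply the Gram-Schmidt recurrence
  u_1 = v_1
  u_i = v_i − Σ_{j<i} ((v_i · u_j) / (u_j · u_j)) · u_j.

Step by step this gives:
  u_1 = (-2, 3, -1, 1)
  u_2 = (-9/5, -4/5, 3/5, -3/5)

Orthogonality check:
  u_2 · u_1 = 0 (should be 0)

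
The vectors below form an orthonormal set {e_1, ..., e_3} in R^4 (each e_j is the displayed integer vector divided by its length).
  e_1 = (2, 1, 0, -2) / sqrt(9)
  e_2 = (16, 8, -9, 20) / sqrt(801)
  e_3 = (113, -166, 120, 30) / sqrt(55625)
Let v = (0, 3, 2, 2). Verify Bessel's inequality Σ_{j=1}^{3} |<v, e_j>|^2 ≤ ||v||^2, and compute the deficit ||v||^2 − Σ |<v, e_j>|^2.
Σ |<v, e_j>|^2 = 2161/625; ||v||^2 = 17; deficit = 8464/625

Write each e_j = u_j / sqrt(<u_j, u_j>) where u_j is the displayed integer vector. Then <v, e_j> = <v, u_j> / sqrt(<u_j, u_j>), so |<v, e_j>|^2 = <v, u_j>^2 / <u_j, u_j>.
Coefficients: <v, e_1> = -1/sqrt(9), <v, e_2> = 46/sqrt(801), <v, e_3> = -198/sqrt(55625).
Square and sum: Σ |<v, e_j>|^2 = 2161/625.
Compute ||v||^2 = v·v = 17.
Deficit = 17 − 2161/625 = 8464/625 ≥ 0, confirming Bessel's inequality. (The deficit equals ||v − Σ <v,e_j> e_j||^2, the squared distance from v to span{e_j}.)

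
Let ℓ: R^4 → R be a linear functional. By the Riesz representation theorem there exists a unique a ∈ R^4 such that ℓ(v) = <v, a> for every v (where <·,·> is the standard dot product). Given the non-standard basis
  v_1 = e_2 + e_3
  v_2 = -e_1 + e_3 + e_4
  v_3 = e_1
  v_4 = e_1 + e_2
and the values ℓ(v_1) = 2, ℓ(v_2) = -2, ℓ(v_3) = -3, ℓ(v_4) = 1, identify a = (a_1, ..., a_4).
a = (-3, 4, -2, -3)

Write a = (a_1, ..., a_4) in the standard basis. For each basis vector v_i, ℓ(v_i) = <v_i, a> is a linear equation in the a_j's. Collect the n equations into a matrix system V a = ℓ, where row i of V is v_i (expressed in the standard basis). Since V is invertible (lower-triangular with 1s on the diagonal, up to permutation), solve by back-substitution:
  V =
[[0, 1, 1, 0],
 [-1, 0, 1, 1],
 [1, 0, 0, 0],
 [1, 1, 0, 0]]
  V a = (2, -2, -3, 1)
Solving gives a = (-3, 4, -2, -3).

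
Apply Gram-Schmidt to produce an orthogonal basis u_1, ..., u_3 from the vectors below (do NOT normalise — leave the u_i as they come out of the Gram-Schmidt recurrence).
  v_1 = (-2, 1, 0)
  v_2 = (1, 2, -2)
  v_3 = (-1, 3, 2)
Orthogonal basis:
  u_1 = (-2, 1, 0)
  u_2 = (1, 2, -2)
  u_3 = (8/9, 16/9, 20/9)

Apply the Gram-Schmidt recurrence
  u_1 = v_1
  u_i = v_i − Σ_{j<i} ((v_i · u_j) / (u_j · u_j)) · u_j.

Step by step this gives:
  u_1 = (-2, 1, 0)
  u_2 = (1, 2, -2)
  u_3 = (8/9, 16/9, 20/9)

Orthogonality check:
  u_2 · u_1 = 0 (should be 0)
  u_3 · u_1 = 0 (should be 0)
  u_3 · u_2 = 0 (should be 0)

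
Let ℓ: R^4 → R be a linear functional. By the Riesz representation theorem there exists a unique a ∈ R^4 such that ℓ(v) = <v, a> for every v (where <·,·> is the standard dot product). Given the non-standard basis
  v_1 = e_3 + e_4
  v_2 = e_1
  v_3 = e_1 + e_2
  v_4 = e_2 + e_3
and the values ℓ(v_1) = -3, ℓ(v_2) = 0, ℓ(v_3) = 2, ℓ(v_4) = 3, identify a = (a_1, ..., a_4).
a = (0, 2, 1, -4)

Write a = (a_1, ..., a_4) in the standard basis. For each basis vector v_i, ℓ(v_i) = <v_i, a> is a linear equation in the a_j's. Collect the n equations into a matrix system V a = ℓ, where row i of V is v_i (expressed in the standard basis). Since V is invertible (lower-triangular with 1s on the diagonal, up to permutation), solve by back-substitution:
  V =
[[0, 0, 1, 1],
 [1, 0, 0, 0],
 [1, 1, 0, 0],
 [0, 1, 1, 0]]
  V a = (-3, 0, 2, 3)
Solving gives a = (0, 2, 1, -4).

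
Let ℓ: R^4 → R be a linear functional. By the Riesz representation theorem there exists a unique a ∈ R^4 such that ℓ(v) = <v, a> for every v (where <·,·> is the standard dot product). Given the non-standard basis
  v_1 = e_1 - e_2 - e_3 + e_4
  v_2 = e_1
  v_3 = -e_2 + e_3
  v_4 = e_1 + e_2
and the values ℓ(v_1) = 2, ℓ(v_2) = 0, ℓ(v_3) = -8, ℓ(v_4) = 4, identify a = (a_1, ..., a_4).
a = (0, 4, -4, 2)

Write a = (a_1, ..., a_4) in the standard basis. For each basis vector v_i, ℓ(v_i) = <v_i, a> is a linear equation in the a_j's. Collect the n equations into a matrix system V a = ℓ, where row i of V is v_i (expressed in the standard basis). Since V is invertible (lower-triangular with 1s on the diagonal, up to permutation), solve by back-substitution:
  V =
[[1, -1, -1, 1],
 [1, 0, 0, 0],
 [0, -1, 1, 0],
 [1, 1, 0, 0]]
  V a = (2, 0, -8, 4)
Solving gives a = (0, 4, -4, 2).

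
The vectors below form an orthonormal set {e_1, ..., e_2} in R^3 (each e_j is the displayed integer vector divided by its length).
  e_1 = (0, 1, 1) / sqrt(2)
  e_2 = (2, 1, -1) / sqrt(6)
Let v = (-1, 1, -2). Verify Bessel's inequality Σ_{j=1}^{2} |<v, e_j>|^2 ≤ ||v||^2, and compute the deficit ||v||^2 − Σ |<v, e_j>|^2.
Σ |<v, e_j>|^2 = 2/3; ||v||^2 = 6; deficit = 16/3

Write each e_j = u_j / sqrt(<u_j, u_j>) where u_j is the displayed integer vector. Then <v, e_j> = <v, u_j> / sqrt(<u_j, u_j>), so |<v, e_j>|^2 = <v, u_j>^2 / <u_j, u_j>.
Coefficients: <v, e_1> = -1/sqrt(2), <v, e_2> = 1/sqrt(6).
Square and sum: Σ |<v, e_j>|^2 = 2/3.
Compute ||v||^2 = v·v = 6.
Deficit = 6 − 2/3 = 16/3 ≥ 0, confirming Bessel's inequality. (The deficit equals ||v − Σ <v,e_j> e_j||^2, the squared distance from v to span{e_j}.)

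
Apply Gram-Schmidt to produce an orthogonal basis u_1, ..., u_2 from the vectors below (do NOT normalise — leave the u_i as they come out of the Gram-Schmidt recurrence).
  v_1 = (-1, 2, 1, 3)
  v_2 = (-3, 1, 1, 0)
Orthogonal basis:
  u_1 = (-1, 2, 1, 3)
  u_2 = (-13/5, 1/5, 3/5, -6/5)

Apply the Gram-Schmidt recurrence
  u_1 = v_1
  u_i = v_i − Σ_{j<i} ((v_i · u_j) / (u_j · u_j)) · u_j.

Step by step this gives:
  u_1 = (-1, 2, 1, 3)
  u_2 = (-13/5, 1/5, 3/5, -6/5)

Orthogonality check:
  u_2 · u_1 = 0 (should be 0)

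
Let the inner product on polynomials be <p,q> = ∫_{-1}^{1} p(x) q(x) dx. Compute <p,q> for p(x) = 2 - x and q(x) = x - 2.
<p,q> = -26/3

Expand the product: p(x)·q(x) = -x^2 + 4*x - 4.
∫_{-1}^{1} of each monomial x^k gives [2/(k+1) if k even, 0 if k odd]. Integrating term-by-term (or equivalently evaluating the antiderivative F(x) = -x^3/3 + 2*x^2 - 4*x at the endpoints):
  F(1) − F(−1) = -7/3 − (19/3) = -26/3.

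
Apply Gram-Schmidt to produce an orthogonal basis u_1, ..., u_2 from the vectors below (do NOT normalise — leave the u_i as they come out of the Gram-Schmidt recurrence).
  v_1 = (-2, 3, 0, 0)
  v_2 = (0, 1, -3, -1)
Orthogonal basis:
  u_1 = (-2, 3, 0, 0)
  u_2 = (6/13, 4/13, -3, -1)

Apply the Gram-Schmidt recurrence
  u_1 = v_1
  u_i = v_i − Σ_{j<i} ((v_i · u_j) / (u_j · u_j)) · u_j.

Step by step this gives:
  u_1 = (-2, 3, 0, 0)
  u_2 = (6/13, 4/13, -3, -1)

Orthogonality check:
  u_2 · u_1 = 0 (should be 0)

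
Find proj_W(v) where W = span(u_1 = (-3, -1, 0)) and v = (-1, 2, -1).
proj_W(v) = (-3/10, -1/10, 0)

Set up U = [u_1 | ... | u_1] ∈ R^(3×1). The projector onto W = col(U) is P = U (U^T U)^(-1) U^T.
Compute U^T U =
  [10],
and U^T v = (1).
Solve U^T U · c = U^T v for the coefficients: c = (1/10). The projection is proj_W(v) = U c.
Check: (v - proj_W(v)) · u_1 = 0  (should be 0).
Result: proj_W(v) = (-3/10, -1/10, 0).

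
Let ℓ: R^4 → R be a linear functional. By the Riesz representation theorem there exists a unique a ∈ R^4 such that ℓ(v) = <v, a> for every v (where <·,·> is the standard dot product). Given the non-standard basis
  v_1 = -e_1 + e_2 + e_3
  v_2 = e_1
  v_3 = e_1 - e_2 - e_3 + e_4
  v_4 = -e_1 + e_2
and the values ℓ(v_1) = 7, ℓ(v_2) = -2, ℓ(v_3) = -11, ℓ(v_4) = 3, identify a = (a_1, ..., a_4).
a = (-2, 1, 4, -4)

Write a = (a_1, ..., a_4) in the standard basis. For each basis vector v_i, ℓ(v_i) = <v_i, a> is a linear equation in the a_j's. Collect the n equations into a matrix system V a = ℓ, where row i of V is v_i (expressed in the standard basis). Since V is invertible (lower-triangular with 1s on the diagonal, up to permutation), solve by back-substitution:
  V =
[[-1, 1, 1, 0],
 [1, 0, 0, 0],
 [1, -1, -1, 1],
 [-1, 1, 0, 0]]
  V a = (7, -2, -11, 3)
Solving gives a = (-2, 1, 4, -4).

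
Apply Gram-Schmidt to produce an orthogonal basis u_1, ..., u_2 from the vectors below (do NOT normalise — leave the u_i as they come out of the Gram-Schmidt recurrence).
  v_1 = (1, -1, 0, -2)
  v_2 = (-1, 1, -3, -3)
Orthogonal basis:
  u_1 = (1, -1, 0, -2)
  u_2 = (-5/3, 5/3, -3, -5/3)

Apply the Gram-Schmidt recurrence
  u_1 = v_1
  u_i = v_i − Σ_{j<i} ((v_i · u_j) / (u_j · u_j)) · u_j.

Step by step this gives:
  u_1 = (1, -1, 0, -2)
  u_2 = (-5/3, 5/3, -3, -5/3)

Orthogonality check:
  u_2 · u_1 = 0 (should be 0)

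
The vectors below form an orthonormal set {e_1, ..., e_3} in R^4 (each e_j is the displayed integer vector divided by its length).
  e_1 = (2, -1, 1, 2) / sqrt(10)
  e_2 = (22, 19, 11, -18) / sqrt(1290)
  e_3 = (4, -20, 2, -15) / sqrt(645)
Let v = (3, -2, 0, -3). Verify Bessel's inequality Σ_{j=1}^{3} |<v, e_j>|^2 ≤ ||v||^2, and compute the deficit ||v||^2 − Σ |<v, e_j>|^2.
Σ |<v, e_j>|^2 = 101/5; ||v||^2 = 22; deficit = 9/5

Write each e_j = u_j / sqrt(<u_j, u_j>) where u_j is the displayed integer vector. Then <v, e_j> = <v, u_j> / sqrt(<u_j, u_j>), so |<v, e_j>|^2 = <v, u_j>^2 / <u_j, u_j>.
Coefficients: <v, e_1> = 2/sqrt(10), <v, e_2> = 82/sqrt(1290), <v, e_3> = 97/sqrt(645).
Square and sum: Σ |<v, e_j>|^2 = 101/5.
Compute ||v||^2 = v·v = 22.
Deficit = 22 − 101/5 = 9/5 ≥ 0, confirming Bessel's inequality. (The deficit equals ||v − Σ <v,e_j> e_j||^2, the squared distance from v to span{e_j}.)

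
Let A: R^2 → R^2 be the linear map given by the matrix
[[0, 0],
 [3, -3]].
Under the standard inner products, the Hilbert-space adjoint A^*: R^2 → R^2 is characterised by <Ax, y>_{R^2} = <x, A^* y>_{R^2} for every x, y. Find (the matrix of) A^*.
A^* = A^T =
[[0, 3],
 [0, -3]]

For real matrices with standard dot products, the defining identity <Ax, y> = <x, A^* y> gives (Ax)^T y = x^T (A^*) y, i.e. x^T A^T y = x^T (A^*) y. Since this holds for all x, y, we must have A^* = A^T. Therefore
A^* =
[[0, 3],
 [0, -3]].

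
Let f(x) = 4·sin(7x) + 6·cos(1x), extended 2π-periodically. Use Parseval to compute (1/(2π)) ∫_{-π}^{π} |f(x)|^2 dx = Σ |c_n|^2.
Σ |c_n|^2 = 26

Expand |f|^2 and use orthogonality of {sin(nx), cos(mx)} on [-π, π]:
  ∫_{-π}^{π} sin(nx)^2 dx = π, ∫ cos(mx)^2 dx = π, and cross terms integrate to 0.
So ∫_{-π}^{π} f(x)^2 dx = 4^2 · π + 6^2 · π = (16 + 36)π.
Divide by 2π: (16 + 36)/2 = 26.
By Parseval, this equals Σ |c_n|^2.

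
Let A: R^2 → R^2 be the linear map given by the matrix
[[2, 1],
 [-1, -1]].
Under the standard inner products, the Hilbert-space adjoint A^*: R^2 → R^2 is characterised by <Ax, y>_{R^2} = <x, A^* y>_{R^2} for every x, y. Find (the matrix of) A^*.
A^* = A^T =
[[2, -1],
 [1, -1]]

For real matrices with standard dot products, the defining identity <Ax, y> = <x, A^* y> gives (Ax)^T y = x^T (A^*) y, i.e. x^T A^T y = x^T (A^*) y. Since this holds for all x, y, we must have A^* = A^T. Therefore
A^* =
[[2, -1],
 [1, -1]].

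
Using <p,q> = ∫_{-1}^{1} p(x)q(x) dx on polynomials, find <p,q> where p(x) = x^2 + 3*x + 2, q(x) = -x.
<p,q> = -2

Expand the product: p(x)·q(x) = -x^3 - 3*x^2 - 2*x.
∫_{-1}^{1} of each monomial x^k gives [2/(k+1) if k even, 0 if k odd]. Integrating term-by-term (or equivalently evaluating the antiderivative F(x) = -x^4/4 - x^3 - x^2 at the endpoints):
  F(1) − F(−1) = -9/4 − (-1/4) = -2.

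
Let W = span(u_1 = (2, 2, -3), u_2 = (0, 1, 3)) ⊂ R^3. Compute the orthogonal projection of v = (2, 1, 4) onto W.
proj_W(v) = (62/121, 241/121, 444/121)

Set up U = [u_1 | ... | u_2] ∈ R^(3×2). The projector onto W = col(U) is P = U (U^T U)^(-1) U^T.
Compute U^T U =
  [17, -7]
  [-7, 10],
and U^T v = (-6, 13).
Solve U^T U · c = U^T v for the coefficients: c = (31/121, 179/121). The projection is proj_W(v) = U c.
Check: (v - proj_W(v)) · u_1 = 0  (should be 0).
Check: (v - proj_W(v)) · u_2 = 0  (should be 0).
Result: proj_W(v) = (62/121, 241/121, 444/121).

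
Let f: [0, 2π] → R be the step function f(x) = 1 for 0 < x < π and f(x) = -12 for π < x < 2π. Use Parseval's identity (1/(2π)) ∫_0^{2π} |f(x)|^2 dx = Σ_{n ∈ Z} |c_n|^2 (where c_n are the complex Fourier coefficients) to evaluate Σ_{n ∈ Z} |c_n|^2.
Σ |c_n|^2 = 145/2

Parseval equates the L^2 energy of f (normalised by 1/(2π)) with the ℓ^2 sum of its Fourier coefficients: (1/(2π)) ∫_0^{2π} |f|^2 = Σ |c_n|^2.
Compute the left side: (1/(2π)) [∫_0^π 1^2 dx + ∫_π^{2π} (-12)^2 dx] = (1/(2π)) · (1π + 144π) = (1 + 144)/2 = 145/2.
So Σ_{n ∈ Z} |c_n|^2 = 145/2.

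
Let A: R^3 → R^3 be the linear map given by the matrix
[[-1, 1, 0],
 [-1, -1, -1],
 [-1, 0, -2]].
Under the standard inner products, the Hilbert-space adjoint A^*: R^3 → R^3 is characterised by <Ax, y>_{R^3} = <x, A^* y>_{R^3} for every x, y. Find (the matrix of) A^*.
A^* = A^T =
[[-1, -1, -1],
 [1, -1, 0],
 [0, -1, -2]]

For real matrices with standard dot products, the defining identity <Ax, y> = <x, A^* y> gives (Ax)^T y = x^T (A^*) y, i.e. x^T A^T y = x^T (A^*) y. Since this holds for all x, y, we must have A^* = A^T. Therefore
A^* =
[[-1, -1, -1],
 [1, -1, 0],
 [0, -1, -2]].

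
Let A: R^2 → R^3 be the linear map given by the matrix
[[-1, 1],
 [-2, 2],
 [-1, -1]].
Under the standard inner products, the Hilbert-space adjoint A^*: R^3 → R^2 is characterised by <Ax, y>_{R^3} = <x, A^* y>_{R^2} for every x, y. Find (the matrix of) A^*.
A^* = A^T =
[[-1, -2, -1],
 [1, 2, -1]]

For real matrices with standard dot products, the defining identity <Ax, y> = <x, A^* y> gives (Ax)^T y = x^T (A^*) y, i.e. x^T A^T y = x^T (A^*) y. Since this holds for all x, y, we must have A^* = A^T. Therefore
A^* =
[[-1, -2, -1],
 [1, 2, -1]].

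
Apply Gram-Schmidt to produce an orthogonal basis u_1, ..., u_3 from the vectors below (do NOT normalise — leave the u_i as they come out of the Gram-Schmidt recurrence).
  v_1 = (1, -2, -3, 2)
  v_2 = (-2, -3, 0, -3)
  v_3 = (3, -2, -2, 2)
Orthogonal basis:
  u_1 = (1, -2, -3, 2)
  u_2 = (-17/9, -29/9, -1/3, -25/9)
  u_3 = (333/196, -141/196, 151/196, -81/196)

Apply the Gram-Schmidt recurrence
  u_1 = v_1
  u_i = v_i − Σ_{j<i} ((v_i · u_j) / (u_j · u_j)) · u_j.

Step by step this gives:
  u_1 = (1, -2, -3, 2)
  u_2 = (-17/9, -29/9, -1/3, -25/9)
  u_3 = (333/196, -141/196, 151/196, -81/196)

Orthogonality check:
  u_2 · u_1 = 0 (should be 0)
  u_3 · u_1 = 0 (should be 0)
  u_3 · u_2 = 0 (should be 0)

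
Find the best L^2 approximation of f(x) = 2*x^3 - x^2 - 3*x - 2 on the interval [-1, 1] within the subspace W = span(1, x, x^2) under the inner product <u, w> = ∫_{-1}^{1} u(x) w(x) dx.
g(x) = -x^2 - 9*x/5 - 2

The best approximation g ∈ W is the orthogonal projection of f onto W. Writing g = a_0 + a_1 x + a_2 x^2, the coefficients solve the normal equations G · a = b where
  G_{ij} = <φ_i, φ_j> and b_i = <f, φ_i>, with φ_0 = 1, φ_1 = x, φ_2 = x^2.
G =
  [2, 0, 2/3]
  [0, 2/3, 0]
  [2/3, 0, 2/5],
b = (-14/3, -6/5, -26/15).
Solving gives a_0 = -2, a_1 = -9/5, a_2 = -1, so
  g(x) = -x^2 - 9*x/5 - 2.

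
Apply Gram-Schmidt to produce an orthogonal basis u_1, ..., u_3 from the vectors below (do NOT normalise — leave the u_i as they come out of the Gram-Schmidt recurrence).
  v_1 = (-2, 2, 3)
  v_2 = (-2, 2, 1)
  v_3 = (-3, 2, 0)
Orthogonal basis:
  u_1 = (-2, 2, 3)
  u_2 = (-12/17, 12/17, -16/17)
  u_3 = (-1/2, -1/2, 0)

Apply the Gram-Schmidt recurrence
  u_1 = v_1
  u_i = v_i − Σ_{j<i} ((v_i · u_j) / (u_j · u_j)) · u_j.

Step by step this gives:
  u_1 = (-2, 2, 3)
  u_2 = (-12/17, 12/17, -16/17)
  u_3 = (-1/2, -1/2, 0)

Orthogonality check:
  u_2 · u_1 = 0 (should be 0)
  u_3 · u_1 = 0 (should be 0)
  u_3 · u_2 = 0 (should be 0)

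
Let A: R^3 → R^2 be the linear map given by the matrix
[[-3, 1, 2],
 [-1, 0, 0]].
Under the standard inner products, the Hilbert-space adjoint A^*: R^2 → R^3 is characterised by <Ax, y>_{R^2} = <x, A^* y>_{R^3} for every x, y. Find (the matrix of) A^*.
A^* = A^T =
[[-3, -1],
 [1, 0],
 [2, 0]]

For real matrices with standard dot products, the defining identity <Ax, y> = <x, A^* y> gives (Ax)^T y = x^T (A^*) y, i.e. x^T A^T y = x^T (A^*) y. Since this holds for all x, y, we must have A^* = A^T. Therefore
A^* =
[[-3, -1],
 [1, 0],
 [2, 0]].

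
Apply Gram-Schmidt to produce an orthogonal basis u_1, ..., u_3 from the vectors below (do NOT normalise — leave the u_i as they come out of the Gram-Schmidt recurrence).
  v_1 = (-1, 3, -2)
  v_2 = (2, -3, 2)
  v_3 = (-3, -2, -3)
Orthogonal basis:
  u_1 = (-1, 3, -2)
  u_2 = (13/14, 3/14, -1/7)
  u_3 = (0, -2, -3)

Apply the Gram-Schmidt recurrence
  u_1 = v_1
  u_i = v_i − Σ_{j<i} ((v_i · u_j) / (u_j · u_j)) · u_j.

Step by step this gives:
  u_1 = (-1, 3, -2)
  u_2 = (13/14, 3/14, -1/7)
  u_3 = (0, -2, -3)

Orthogonality check:
  u_2 · u_1 = 0 (should be 0)
  u_3 · u_1 = 0 (should be 0)
  u_3 · u_2 = 0 (should be 0)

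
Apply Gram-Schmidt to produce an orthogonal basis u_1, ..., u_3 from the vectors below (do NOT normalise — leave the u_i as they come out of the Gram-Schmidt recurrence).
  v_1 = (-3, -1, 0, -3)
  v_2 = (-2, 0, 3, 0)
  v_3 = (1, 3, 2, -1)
Orthogonal basis:
  u_1 = (-3, -1, 0, -3)
  u_2 = (-20/19, 6/19, 3, 18/19)
  u_3 = (210/211, 570/211, 140/211, -400/211)

Apply the Gram-Schmidt recurrence
  u_1 = v_1
  u_i = v_i − Σ_{j<i} ((v_i · u_j) / (u_j · u_j)) · u_j.

Step by step this gives:
  u_1 = (-3, -1, 0, -3)
  u_2 = (-20/19, 6/19, 3, 18/19)
  u_3 = (210/211, 570/211, 140/211, -400/211)

Orthogonality check:
  u_2 · u_1 = 0 (should be 0)
  u_3 · u_1 = 0 (should be 0)
  u_3 · u_2 = 0 (should be 0)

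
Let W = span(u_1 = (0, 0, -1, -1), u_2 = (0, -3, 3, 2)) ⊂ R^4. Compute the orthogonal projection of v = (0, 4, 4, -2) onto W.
proj_W(v) = (0, 54/19, 10/19, 28/19)

Set up U = [u_1 | ... | u_2] ∈ R^(4×2). The projector onto W = col(U) is P = U (U^T U)^(-1) U^T.
Compute U^T U =
  [2, -5]
  [-5, 22],
and U^T v = (-2, -4).
Solve U^T U · c = U^T v for the coefficients: c = (-64/19, -18/19). The projection is proj_W(v) = U c.
Check: (v - proj_W(v)) · u_1 = 0  (should be 0).
Check: (v - proj_W(v)) · u_2 = 0  (should be 0).
Result: proj_W(v) = (0, 54/19, 10/19, 28/19).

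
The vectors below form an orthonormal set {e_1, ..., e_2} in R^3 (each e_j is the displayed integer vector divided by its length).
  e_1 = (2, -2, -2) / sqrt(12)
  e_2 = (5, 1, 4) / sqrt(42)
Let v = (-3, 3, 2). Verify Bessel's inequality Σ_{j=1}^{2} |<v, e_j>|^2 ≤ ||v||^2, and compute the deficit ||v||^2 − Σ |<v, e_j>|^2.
Σ |<v, e_j>|^2 = 152/7; ||v||^2 = 22; deficit = 2/7

Write each e_j = u_j / sqrt(<u_j, u_j>) where u_j is the displayed integer vector. Then <v, e_j> = <v, u_j> / sqrt(<u_j, u_j>), so |<v, e_j>|^2 = <v, u_j>^2 / <u_j, u_j>.
Coefficients: <v, e_1> = -16/sqrt(12), <v, e_2> = -4/sqrt(42).
Square and sum: Σ |<v, e_j>|^2 = 152/7.
Compute ||v||^2 = v·v = 22.
Deficit = 22 − 152/7 = 2/7 ≥ 0, confirming Bessel's inequality. (The deficit equals ||v − Σ <v,e_j> e_j||^2, the squared distance from v to span{e_j}.)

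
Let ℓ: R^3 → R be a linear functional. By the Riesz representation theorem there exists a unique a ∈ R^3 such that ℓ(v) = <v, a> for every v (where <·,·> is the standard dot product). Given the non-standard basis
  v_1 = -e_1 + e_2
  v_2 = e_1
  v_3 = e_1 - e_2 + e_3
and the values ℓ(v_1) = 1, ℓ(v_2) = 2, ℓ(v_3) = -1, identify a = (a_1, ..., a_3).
a = (2, 3, 0)

Write a = (a_1, ..., a_3) in the standard basis. For each basis vector v_i, ℓ(v_i) = <v_i, a> is a linear equation in the a_j's. Collect the n equations into a matrix system V a = ℓ, where row i of V is v_i (expressed in the standard basis). Since V is invertible (lower-triangular with 1s on the diagonal, up to permutation), solve by back-substitution:
  V =
[[-1, 1, 0],
 [1, 0, 0],
 [1, -1, 1]]
  V a = (1, 2, -1)
Solving gives a = (2, 3, 0).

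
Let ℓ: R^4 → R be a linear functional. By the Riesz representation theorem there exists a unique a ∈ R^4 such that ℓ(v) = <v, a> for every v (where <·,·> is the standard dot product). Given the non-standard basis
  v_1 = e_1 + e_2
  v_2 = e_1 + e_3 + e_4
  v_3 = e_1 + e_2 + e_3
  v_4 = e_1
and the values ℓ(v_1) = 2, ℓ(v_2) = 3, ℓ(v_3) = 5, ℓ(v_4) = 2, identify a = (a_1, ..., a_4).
a = (2, 0, 3, -2)

Write a = (a_1, ..., a_4) in the standard basis. For each basis vector v_i, ℓ(v_i) = <v_i, a> is a linear equation in the a_j's. Collect the n equations into a matrix system V a = ℓ, where row i of V is v_i (expressed in the standard basis). Since V is invertible (lower-triangular with 1s on the diagonal, up to permutation), solve by back-substitution:
  V =
[[1, 1, 0, 0],
 [1, 0, 1, 1],
 [1, 1, 1, 0],
 [1, 0, 0, 0]]
  V a = (2, 3, 5, 2)
Solving gives a = (2, 0, 3, -2).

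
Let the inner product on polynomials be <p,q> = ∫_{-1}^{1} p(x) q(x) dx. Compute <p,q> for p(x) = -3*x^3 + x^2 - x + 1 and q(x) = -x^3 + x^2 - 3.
<p,q> = -596/105

Expand the product: p(x)·q(x) = 3*x^6 - 4*x^5 + 2*x^4 + 7*x^3 - 2*x^2 + 3*x - 3.
∫_{-1}^{1} of each monomial x^k gives [2/(k+1) if k even, 0 if k odd]. Integrating term-by-term (or equivalently evaluating the antiderivative F(x) = 3*x^7/7 - 2*x^6/3 + 2*x^5/5 + 7*x^4/4 - 2*x^3/3 + 3*x^2/2 - 3*x at the endpoints):
  F(1) − F(−1) = -107/420 − (759/140) = -596/105.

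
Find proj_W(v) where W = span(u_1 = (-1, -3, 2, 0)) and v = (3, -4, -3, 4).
proj_W(v) = (-3/14, -9/14, 3/7, 0)

Set up U = [u_1 | ... | u_1] ∈ R^(4×1). The projector onto W = col(U) is P = U (U^T U)^(-1) U^T.
Compute U^T U =
  [14],
and U^T v = (3).
Solve U^T U · c = U^T v for the coefficients: c = (3/14). The projection is proj_W(v) = U c.
Check: (v - proj_W(v)) · u_1 = 0  (should be 0).
Result: proj_W(v) = (-3/14, -9/14, 3/7, 0).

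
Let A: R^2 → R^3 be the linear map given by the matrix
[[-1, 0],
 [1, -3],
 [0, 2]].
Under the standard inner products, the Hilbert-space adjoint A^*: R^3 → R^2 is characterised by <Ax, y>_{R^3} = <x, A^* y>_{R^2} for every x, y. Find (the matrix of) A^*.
A^* = A^T =
[[-1, 1, 0],
 [0, -3, 2]]

For real matrices with standard dot products, the defining identity <Ax, y> = <x, A^* y> gives (Ax)^T y = x^T (A^*) y, i.e. x^T A^T y = x^T (A^*) y. Since this holds for all x, y, we must have A^* = A^T. Therefore
A^* =
[[-1, 1, 0],
 [0, -3, 2]].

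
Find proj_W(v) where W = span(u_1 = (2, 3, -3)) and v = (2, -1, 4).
proj_W(v) = (-1, -3/2, 3/2)

Set up U = [u_1 | ... | u_1] ∈ R^(3×1). The projector onto W = col(U) is P = U (U^T U)^(-1) U^T.
Compute U^T U =
  [22],
and U^T v = (-11).
Solve U^T U · c = U^T v for the coefficients: c = (-1/2). The projection is proj_W(v) = U c.
Check: (v - proj_W(v)) · u_1 = 0  (should be 0).
Result: proj_W(v) = (-1, -3/2, 3/2).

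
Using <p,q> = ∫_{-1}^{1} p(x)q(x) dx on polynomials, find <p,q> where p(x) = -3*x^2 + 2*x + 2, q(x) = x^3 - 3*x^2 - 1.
<p,q> = -8/5

Expand the product: p(x)·q(x) = -3*x^5 + 11*x^4 - 4*x^3 - 3*x^2 - 2*x - 2.
∫_{-1}^{1} of each monomial x^k gives [2/(k+1) if k even, 0 if k odd]. Integrating term-by-term (or equivalently evaluating the antiderivative F(x) = -x^6/2 + 11*x^5/5 - x^4 - x^3 - x^2 - 2*x at the endpoints):
  F(1) − F(−1) = -33/10 − (-17/10) = -8/5.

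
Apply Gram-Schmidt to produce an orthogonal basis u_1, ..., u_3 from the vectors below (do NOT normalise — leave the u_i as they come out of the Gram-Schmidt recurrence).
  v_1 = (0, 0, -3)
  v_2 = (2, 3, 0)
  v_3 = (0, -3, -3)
Orthogonal basis:
  u_1 = (0, 0, -3)
  u_2 = (2, 3, 0)
  u_3 = (18/13, -12/13, 0)

Apply the Gram-Schmidt recurrence
  u_1 = v_1
  u_i = v_i − Σ_{j<i} ((v_i · u_j) / (u_j · u_j)) · u_j.

Step by step this gives:
  u_1 = (0, 0, -3)
  u_2 = (2, 3, 0)
  u_3 = (18/13, -12/13, 0)

Orthogonality check:
  u_2 · u_1 = 0 (should be 0)
  u_3 · u_1 = 0 (should be 0)
  u_3 · u_2 = 0 (should be 0)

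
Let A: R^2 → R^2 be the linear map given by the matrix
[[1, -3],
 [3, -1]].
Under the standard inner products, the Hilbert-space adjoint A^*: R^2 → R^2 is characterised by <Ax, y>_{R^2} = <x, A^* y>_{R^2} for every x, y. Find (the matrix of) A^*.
A^* = A^T =
[[1, 3],
 [-3, -1]]

For real matrices with standard dot products, the defining identity <Ax, y> = <x, A^* y> gives (Ax)^T y = x^T (A^*) y, i.e. x^T A^T y = x^T (A^*) y. Since this holds for all x, y, we must have A^* = A^T. Therefore
A^* =
[[1, 3],
 [-3, -1]].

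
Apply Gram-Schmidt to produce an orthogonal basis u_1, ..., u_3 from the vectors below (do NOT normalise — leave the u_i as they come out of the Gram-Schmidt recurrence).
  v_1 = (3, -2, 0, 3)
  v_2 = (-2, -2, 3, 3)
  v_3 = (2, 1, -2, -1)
Orthogonal basis:
  u_1 = (3, -2, 0, 3)
  u_2 = (-65/22, -15/11, 3, 45/22)
  u_3 = (-21/523, 111/523, -35/523, 95/523)

Apply the Gram-Schmidt recurrence
  u_1 = v_1
  u_i = v_i − Σ_{j<i} ((v_i · u_j) / (u_j · u_j)) · u_j.

Step by step this gives:
  u_1 = (3, -2, 0, 3)
  u_2 = (-65/22, -15/11, 3, 45/22)
  u_3 = (-21/523, 111/523, -35/523, 95/523)

Orthogonality check:
  u_2 · u_1 = 0 (should be 0)
  u_3 · u_1 = 0 (should be 0)
  u_3 · u_2 = 0 (should be 0)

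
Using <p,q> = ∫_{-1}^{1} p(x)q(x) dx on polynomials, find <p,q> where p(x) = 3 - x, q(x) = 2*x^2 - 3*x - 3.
<p,q> = -12

Expand the product: p(x)·q(x) = -2*x^3 + 9*x^2 - 6*x - 9.
∫_{-1}^{1} of each monomial x^k gives [2/(k+1) if k even, 0 if k odd]. Integrating term-by-term (or equivalently evaluating the antiderivative F(x) = -x^4/2 + 3*x^3 - 3*x^2 - 9*x at the endpoints):
  F(1) − F(−1) = -19/2 − (5/2) = -12.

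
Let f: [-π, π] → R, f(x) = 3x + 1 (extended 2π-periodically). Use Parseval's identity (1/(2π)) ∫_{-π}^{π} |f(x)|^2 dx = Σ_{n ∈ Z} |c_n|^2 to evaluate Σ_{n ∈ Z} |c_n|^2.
Σ |c_n|^2 = 3π^2 + 1

Expand and integrate term by term over [-π, π]:
  ∫ (3x)^2 dx = 9·(2π^3/3); ∫ 2·3·(1)·x dx = 0 (odd integrand); ∫ 1^2 dx = 1·2π.
So (1/(2π)) ∫_{-π}^{π} (3x + 1)^2 dx = 9π^2/3 + 1 = 3π^2 + 1.
Parseval ⇒ Σ |c_n|^2 = 3π^2 + 1.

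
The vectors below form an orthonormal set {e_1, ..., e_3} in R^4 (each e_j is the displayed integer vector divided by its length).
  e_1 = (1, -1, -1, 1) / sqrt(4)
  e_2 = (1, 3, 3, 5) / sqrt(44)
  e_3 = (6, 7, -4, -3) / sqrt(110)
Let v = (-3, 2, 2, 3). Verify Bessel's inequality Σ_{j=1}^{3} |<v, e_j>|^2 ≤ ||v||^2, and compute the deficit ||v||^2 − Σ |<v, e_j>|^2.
Σ |<v, e_j>|^2 = 211/10; ||v||^2 = 26; deficit = 49/10

Write each e_j = u_j / sqrt(<u_j, u_j>) where u_j is the displayed integer vector. Then <v, e_j> = <v, u_j> / sqrt(<u_j, u_j>), so |<v, e_j>|^2 = <v, u_j>^2 / <u_j, u_j>.
Coefficients: <v, e_1> = -4/sqrt(4), <v, e_2> = 24/sqrt(44), <v, e_3> = -21/sqrt(110).
Square and sum: Σ |<v, e_j>|^2 = 211/10.
Compute ||v||^2 = v·v = 26.
Deficit = 26 − 211/10 = 49/10 ≥ 0, confirming Bessel's inequality. (The deficit equals ||v − Σ <v,e_j> e_j||^2, the squared distance from v to span{e_j}.)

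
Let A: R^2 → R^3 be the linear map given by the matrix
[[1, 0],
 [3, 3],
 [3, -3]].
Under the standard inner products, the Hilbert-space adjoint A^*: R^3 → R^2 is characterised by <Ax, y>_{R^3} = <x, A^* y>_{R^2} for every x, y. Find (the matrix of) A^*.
A^* = A^T =
[[1, 3, 3],
 [0, 3, -3]]

For real matrices with standard dot products, the defining identity <Ax, y> = <x, A^* y> gives (Ax)^T y = x^T (A^*) y, i.e. x^T A^T y = x^T (A^*) y. Since this holds for all x, y, we must have A^* = A^T. Therefore
A^* =
[[1, 3, 3],
 [0, 3, -3]].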